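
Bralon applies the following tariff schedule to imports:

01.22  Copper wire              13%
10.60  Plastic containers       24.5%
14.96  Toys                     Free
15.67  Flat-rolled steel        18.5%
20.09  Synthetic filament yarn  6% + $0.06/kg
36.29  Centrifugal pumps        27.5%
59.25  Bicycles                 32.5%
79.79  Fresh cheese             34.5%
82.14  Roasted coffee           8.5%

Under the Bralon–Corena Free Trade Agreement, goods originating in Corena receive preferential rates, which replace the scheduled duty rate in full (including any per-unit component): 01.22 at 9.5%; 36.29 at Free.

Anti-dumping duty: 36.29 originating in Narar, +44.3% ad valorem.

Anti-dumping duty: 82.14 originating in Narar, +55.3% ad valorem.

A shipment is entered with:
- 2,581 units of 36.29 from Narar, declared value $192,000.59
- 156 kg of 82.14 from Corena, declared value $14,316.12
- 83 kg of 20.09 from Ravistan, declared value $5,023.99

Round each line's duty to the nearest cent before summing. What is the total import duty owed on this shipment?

Line 1 (36.29, Narar, 2,581 units, $192,000.59):
Base rate for 36.29 is 27.5%.
36.29 has an FTA preferential rate, but origin Narar is not Corena; base rate stands.
Additional duty on 36.29 from Narar: +44.3%. Applied ad valorem rate: 27.5% + 44.3% = 71.8%.
Duty = $192,000.59 × 71.8% = $137,856.42.
Line 2 (82.14, Corena, 156 kg, $14,316.12):
Base rate for 82.14 is 8.5%.
Origin Corena is the FTA partner but 82.14 is not on the preference list; base rate stands.
The additional-duty order on 82.14 targets Narar, not Corena; it does not apply.
Duty = $14,316.12 × 8.5% = $1,216.87.
Line 3 (20.09, Ravistan, 83 kg, $5,023.99):
Base rate for 20.09 is 6% + $0.06/kg.
Duty = $5,023.99 × 6% + 83 × $0.06 = $306.42.
Total = $137,856.42 + $1,216.87 + $306.42 = $139,379.71.

$139,379.71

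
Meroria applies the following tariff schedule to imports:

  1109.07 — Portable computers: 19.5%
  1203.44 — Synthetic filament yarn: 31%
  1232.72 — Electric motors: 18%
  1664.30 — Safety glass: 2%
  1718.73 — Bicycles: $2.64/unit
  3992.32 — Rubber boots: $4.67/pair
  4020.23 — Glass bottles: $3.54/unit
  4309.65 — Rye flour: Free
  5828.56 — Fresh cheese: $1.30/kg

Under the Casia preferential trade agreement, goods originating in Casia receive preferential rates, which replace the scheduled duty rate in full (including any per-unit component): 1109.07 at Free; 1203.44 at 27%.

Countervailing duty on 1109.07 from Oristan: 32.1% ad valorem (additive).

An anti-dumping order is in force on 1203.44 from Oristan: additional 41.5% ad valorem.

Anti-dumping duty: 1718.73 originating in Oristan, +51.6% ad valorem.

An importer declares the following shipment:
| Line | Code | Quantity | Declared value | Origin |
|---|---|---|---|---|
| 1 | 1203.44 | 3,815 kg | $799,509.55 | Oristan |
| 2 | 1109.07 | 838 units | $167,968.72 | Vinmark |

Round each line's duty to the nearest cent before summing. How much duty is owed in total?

Line 1 (1203.44, Oristan, 3,815 kg, $799,509.55):
Base rate for 1203.44 is 31%.
1203.44 has an FTA preferential rate, but origin Oristan is not Casia; base rate stands.
Additional duty on 1203.44 from Oristan: +41.5%. Applied ad valorem rate: 31% + 41.5% = 72.5%.
Duty = $799,509.55 × 72.5% = $579,644.42.
Line 2 (1109.07, Vinmark, 838 units, $167,968.72):
Base rate for 1109.07 is 19.5%.
1109.07 has an FTA preferential rate, but origin Vinmark is not Casia; base rate stands.
The additional-duty order on 1109.07 targets Oristan, not Vinmark; it does not apply.
Duty = $167,968.72 × 19.5% = $32,753.90.
Total = $579,644.42 + $32,753.90 = $612,398.32.

$612,398.32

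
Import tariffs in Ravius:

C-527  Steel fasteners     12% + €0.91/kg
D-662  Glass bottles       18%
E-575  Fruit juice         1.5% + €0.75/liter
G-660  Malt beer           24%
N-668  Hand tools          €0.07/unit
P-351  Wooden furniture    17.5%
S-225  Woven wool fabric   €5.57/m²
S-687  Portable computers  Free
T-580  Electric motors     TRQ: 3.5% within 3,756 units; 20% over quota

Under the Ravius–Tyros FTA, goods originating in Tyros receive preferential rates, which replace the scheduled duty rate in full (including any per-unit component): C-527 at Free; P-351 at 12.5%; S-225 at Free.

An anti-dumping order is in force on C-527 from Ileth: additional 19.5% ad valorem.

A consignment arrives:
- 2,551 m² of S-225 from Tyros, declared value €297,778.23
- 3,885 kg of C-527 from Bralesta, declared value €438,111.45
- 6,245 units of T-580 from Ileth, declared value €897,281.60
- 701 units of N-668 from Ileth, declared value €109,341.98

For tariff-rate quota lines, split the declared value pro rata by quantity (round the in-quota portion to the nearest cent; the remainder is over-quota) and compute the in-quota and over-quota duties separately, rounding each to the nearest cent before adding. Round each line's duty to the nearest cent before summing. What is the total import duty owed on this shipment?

Line 1 (S-225, Tyros, 2,551 m², €297,778.23):
Base rate for S-225 is €5.57/m².
Origin Tyros qualifies under the Ravius–Tyros agreement and S-225 is covered: preferential rate Free applies instead.
Duty = €297,778.23 × 0% = €0.00.
Line 2 (C-527, Bralesta, 3,885 kg, €438,111.45):
Base rate for C-527 is 12% + €0.91/kg.
C-527 has an FTA preferential rate, but origin Bralesta is not Tyros; base rate stands.
The additional-duty order on C-527 targets Ileth, not Bralesta; it does not apply.
Duty = €438,111.45 × 12% + 3,885 × €0.91 = €56,108.72.
Line 3 (T-580, Ileth, 6,245 units, €897,281.60):
Code T-580 is under a tariff-rate quota (threshold 3,756 units). In-quota: 3,756 units at 3.5%; over-quota: 2,489 units at 20%.
Pro-rata value split: in-quota = €897,281.60 × 3,756/6,245 = €539,662.08; over-quota = €897,281.60 − €539,662.08 = €357,619.52.
In-quota duty = €539,662.08 × 3.5% = €18,888.17. Over-quota duty = €357,619.52 × 20% = €71,523.90.
Line duty = €18,888.17 + €71,523.90 = €90,412.07.
Line 4 (N-668, Ileth, 701 units, €109,341.98):
Base rate for N-668 is €0.07/unit.
Duty = 701 × €0.07 = €49.07.
Total = €0.00 + €56,108.72 + €90,412.07 + €49.07 = €146,569.86.

€146,569.86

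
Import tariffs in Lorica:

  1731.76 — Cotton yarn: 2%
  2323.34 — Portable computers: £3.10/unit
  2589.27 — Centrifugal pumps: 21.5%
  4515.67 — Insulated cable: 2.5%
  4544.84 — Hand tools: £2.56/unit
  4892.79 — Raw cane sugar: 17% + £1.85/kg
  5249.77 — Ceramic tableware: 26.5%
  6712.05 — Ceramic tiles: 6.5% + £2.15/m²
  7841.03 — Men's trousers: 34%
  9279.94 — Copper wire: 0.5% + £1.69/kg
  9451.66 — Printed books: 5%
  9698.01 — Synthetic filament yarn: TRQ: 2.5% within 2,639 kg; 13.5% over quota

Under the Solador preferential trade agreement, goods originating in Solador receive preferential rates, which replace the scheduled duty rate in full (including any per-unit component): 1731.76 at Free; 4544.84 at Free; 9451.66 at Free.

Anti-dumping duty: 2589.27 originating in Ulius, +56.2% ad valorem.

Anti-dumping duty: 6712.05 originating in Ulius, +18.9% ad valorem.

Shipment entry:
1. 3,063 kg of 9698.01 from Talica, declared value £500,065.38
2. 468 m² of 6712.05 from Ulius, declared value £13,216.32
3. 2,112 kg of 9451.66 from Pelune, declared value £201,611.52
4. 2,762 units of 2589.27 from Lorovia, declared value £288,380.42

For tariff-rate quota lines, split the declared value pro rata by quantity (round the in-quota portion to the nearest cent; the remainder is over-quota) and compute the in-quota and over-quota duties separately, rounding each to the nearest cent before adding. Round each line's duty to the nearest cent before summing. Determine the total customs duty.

Line 1 (9698.01, Talica, 3,063 kg, £500,065.38):
Code 9698.01 is under a tariff-rate quota (threshold 2,639 kg). In-quota: 2,639 kg at 2.5%; over-quota: 424 kg at 13.5%.
Pro-rata value split: in-quota = £500,065.38 × 2,639/3,063 = £430,843.14; over-quota = £500,065.38 − £430,843.14 = £69,222.24.
In-quota duty = £430,843.14 × 2.5% = £10,771.08. Over-quota duty = £69,222.24 × 13.5% = £9,345.00.
Line duty = £10,771.08 + £9,345.00 = £20,116.08.
Line 2 (6712.05, Ulius, 468 m², £13,216.32):
Base rate for 6712.05 is 6.5% + £2.15/m².
Additional duty on 6712.05 from Ulius: +18.9%. Applied ad valorem rate: 6.5% + 18.9% = 25.4%.
Duty = £13,216.32 × 25.4% + 468 × £2.15 = £4,363.15.
Line 3 (9451.66, Pelune, 2,112 kg, £201,611.52):
Base rate for 9451.66 is 5%.
9451.66 has an FTA preferential rate, but origin Pelune is not Solador; base rate stands.
Duty = £201,611.52 × 5% = £10,080.58.
Line 4 (2589.27, Lorovia, 2,762 units, £288,380.42):
Base rate for 2589.27 is 21.5%.
The additional-duty order on 2589.27 targets Ulius, not Lorovia; it does not apply.
Duty = £288,380.42 × 21.5% = £62,001.79.
Total = £20,116.08 + £4,363.15 + £10,080.58 + £62,001.79 = £96,561.60.

£96,561.60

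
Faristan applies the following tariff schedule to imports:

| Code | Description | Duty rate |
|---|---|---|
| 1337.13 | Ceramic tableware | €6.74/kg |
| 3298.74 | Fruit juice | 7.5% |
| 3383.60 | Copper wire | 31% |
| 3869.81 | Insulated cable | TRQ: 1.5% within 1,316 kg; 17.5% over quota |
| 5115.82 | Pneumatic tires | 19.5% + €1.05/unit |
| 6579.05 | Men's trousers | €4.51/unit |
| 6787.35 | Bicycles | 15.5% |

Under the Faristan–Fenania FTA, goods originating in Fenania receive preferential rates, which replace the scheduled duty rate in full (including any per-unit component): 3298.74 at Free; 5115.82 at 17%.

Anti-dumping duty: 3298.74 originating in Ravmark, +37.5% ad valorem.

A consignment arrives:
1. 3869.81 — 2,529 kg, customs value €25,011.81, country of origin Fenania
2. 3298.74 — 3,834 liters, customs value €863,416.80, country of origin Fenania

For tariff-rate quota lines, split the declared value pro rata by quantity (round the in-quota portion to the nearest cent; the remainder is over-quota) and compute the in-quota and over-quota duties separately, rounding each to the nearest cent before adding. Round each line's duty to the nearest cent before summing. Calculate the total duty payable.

Line 1 (3869.81, Fenania, 2,529 kg, €25,011.81):
Code 3869.81 is under a tariff-rate quota (threshold 1,316 kg). In-quota: 1,316 kg at 1.5%; over-quota: 1,213 kg at 17.5%.
Pro-rata value split: in-quota = €25,011.81 × 1,316/2,529 = €13,015.24; over-quota = €25,011.81 − €13,015.24 = €11,996.57.
In-quota duty = €13,015.24 × 1.5% = €195.23. Over-quota duty = €11,996.57 × 17.5% = €2,099.40.
Line duty = €195.23 + €2,099.40 = €2,294.63.
Line 2 (3298.74, Fenania, 3,834 liters, €863,416.80):
Base rate for 3298.74 is 7.5%.
Origin Fenania qualifies under the Faristan–Fenania agreement and 3298.74 is covered: preferential rate Free applies instead.
The additional-duty order on 3298.74 targets Ravmark, not Fenania; it does not apply.
Duty = €863,416.80 × 0% = €0.00.
Total = €2,294.63 + €0.00 = €2,294.63.

€2,294.63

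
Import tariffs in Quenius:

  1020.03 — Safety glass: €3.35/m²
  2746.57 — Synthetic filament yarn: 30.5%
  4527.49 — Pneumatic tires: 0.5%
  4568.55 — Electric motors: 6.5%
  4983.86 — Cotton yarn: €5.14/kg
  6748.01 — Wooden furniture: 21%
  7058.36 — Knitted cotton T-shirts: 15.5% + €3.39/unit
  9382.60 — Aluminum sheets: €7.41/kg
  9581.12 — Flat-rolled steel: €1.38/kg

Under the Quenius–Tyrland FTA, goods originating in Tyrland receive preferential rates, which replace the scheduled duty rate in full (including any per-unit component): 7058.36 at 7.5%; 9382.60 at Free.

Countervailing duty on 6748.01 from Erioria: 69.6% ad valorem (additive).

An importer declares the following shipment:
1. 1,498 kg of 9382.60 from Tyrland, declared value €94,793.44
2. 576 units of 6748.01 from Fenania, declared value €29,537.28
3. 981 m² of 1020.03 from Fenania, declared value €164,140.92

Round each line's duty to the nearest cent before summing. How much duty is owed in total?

€9,489.18

Line 1 (9382.60, Tyrland, 1,498 kg, €94,793.44):
Base rate for 9382.60 is €7.41/kg.
Origin Tyrland qualifies under the Quenius–Tyrland agreement and 9382.60 is covered: preferential rate Free applies instead.
Duty = €94,793.44 × 0% = €0.00.
Line 2 (6748.01, Fenania, 576 units, €29,537.28):
Base rate for 6748.01 is 21%.
The additional-duty order on 6748.01 targets Erioria, not Fenania; it does not apply.
Duty = €29,537.28 × 21% = €6,202.83.
Line 3 (1020.03, Fenania, 981 m², €164,140.92):
Base rate for 1020.03 is €3.35/m².
Duty = 981 × €3.35 = €3,286.35.
Total = €0.00 + €6,202.83 + €3,286.35 = €9,489.18.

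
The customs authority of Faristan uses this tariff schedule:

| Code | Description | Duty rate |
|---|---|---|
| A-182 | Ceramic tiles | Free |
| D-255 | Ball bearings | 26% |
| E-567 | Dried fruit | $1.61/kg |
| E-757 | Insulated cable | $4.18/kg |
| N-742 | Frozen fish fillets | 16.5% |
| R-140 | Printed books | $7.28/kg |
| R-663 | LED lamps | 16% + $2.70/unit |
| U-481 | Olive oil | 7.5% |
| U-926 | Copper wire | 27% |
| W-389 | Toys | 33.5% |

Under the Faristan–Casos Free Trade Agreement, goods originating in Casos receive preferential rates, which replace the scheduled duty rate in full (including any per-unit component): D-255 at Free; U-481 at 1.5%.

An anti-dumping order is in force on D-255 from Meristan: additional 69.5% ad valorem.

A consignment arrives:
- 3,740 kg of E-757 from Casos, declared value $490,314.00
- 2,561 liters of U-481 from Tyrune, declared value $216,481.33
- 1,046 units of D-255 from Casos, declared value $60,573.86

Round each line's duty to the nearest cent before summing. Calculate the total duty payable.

$31,869.30

Line 1 (E-757, Casos, 3,740 kg, $490,314.00):
Base rate for E-757 is $4.18/kg.
Origin Casos is the FTA partner but E-757 is not on the preference list; base rate stands.
Duty = 3,740 × $4.18 = $15,633.20.
Line 2 (U-481, Tyrune, 2,561 liters, $216,481.33):
Base rate for U-481 is 7.5%.
U-481 has an FTA preferential rate, but origin Tyrune is not Casos; base rate stands.
Duty = $216,481.33 × 7.5% = $16,236.10.
Line 3 (D-255, Casos, 1,046 units, $60,573.86):
Base rate for D-255 is 26%.
Origin Casos qualifies under the Faristan–Casos agreement and D-255 is covered: preferential rate Free applies instead.
The additional-duty order on D-255 targets Meristan, not Casos; it does not apply.
Duty = $60,573.86 × 0% = $0.00.
Total = $15,633.20 + $16,236.10 + $0.00 = $31,869.30.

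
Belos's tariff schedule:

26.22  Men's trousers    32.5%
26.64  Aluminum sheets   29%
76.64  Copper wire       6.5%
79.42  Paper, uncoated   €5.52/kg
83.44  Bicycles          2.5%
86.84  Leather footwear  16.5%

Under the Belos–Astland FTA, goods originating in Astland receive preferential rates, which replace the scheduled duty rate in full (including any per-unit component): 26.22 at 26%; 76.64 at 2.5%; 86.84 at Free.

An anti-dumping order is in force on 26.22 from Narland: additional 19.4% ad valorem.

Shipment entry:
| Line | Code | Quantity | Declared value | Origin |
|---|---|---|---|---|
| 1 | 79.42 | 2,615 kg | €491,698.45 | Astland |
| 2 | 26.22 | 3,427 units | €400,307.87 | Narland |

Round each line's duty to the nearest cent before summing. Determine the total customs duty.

€222,194.58

Line 1 (79.42, Astland, 2,615 kg, €491,698.45):
Base rate for 79.42 is €5.52/kg.
Origin Astland is the FTA partner but 79.42 is not on the preference list; base rate stands.
Duty = 2,615 × €5.52 = €14,434.80.
Line 2 (26.22, Narland, 3,427 units, €400,307.87):
Base rate for 26.22 is 32.5%.
26.22 has an FTA preferential rate, but origin Narland is not Astland; base rate stands.
Additional duty on 26.22 from Narland: +19.4%. Applied ad valorem rate: 32.5% + 19.4% = 51.9%.
Duty = €400,307.87 × 51.9% = €207,759.78.
Total = €14,434.80 + €207,759.78 = €222,194.58.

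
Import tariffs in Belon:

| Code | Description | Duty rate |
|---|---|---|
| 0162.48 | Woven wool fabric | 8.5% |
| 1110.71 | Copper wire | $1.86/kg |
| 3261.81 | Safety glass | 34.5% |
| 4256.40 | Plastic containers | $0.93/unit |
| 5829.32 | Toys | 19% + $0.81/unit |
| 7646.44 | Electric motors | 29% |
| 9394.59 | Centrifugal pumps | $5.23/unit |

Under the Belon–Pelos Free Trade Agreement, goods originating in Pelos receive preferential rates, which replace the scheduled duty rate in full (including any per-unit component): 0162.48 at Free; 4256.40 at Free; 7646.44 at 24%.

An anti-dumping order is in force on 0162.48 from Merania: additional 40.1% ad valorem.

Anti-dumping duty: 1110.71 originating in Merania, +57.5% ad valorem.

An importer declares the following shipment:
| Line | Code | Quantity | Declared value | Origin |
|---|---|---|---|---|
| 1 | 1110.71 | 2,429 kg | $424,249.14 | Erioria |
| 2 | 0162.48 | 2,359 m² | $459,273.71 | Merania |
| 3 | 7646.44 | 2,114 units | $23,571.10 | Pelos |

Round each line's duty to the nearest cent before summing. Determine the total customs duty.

$233,382.02

Line 1 (1110.71, Erioria, 2,429 kg, $424,249.14):
Base rate for 1110.71 is $1.86/kg.
The additional-duty order on 1110.71 targets Merania, not Erioria; it does not apply.
Duty = 2,429 × $1.86 = $4,517.94.
Line 2 (0162.48, Merania, 2,359 m², $459,273.71):
Base rate for 0162.48 is 8.5%.
0162.48 has an FTA preferential rate, but origin Merania is not Pelos; base rate stands.
Additional duty on 0162.48 from Merania: +40.1%. Applied ad valorem rate: 8.5% + 40.1% = 48.6%.
Duty = $459,273.71 × 48.6% = $223,207.02.
Line 3 (7646.44, Pelos, 2,114 units, $23,571.10):
Base rate for 7646.44 is 29%.
Origin Pelos qualifies under the Belon–Pelos agreement and 7646.44 is covered: preferential rate 24% applies instead.
Duty = $23,571.10 × 24% = $5,657.06.
Total = $4,517.94 + $223,207.02 + $5,657.06 = $233,382.02.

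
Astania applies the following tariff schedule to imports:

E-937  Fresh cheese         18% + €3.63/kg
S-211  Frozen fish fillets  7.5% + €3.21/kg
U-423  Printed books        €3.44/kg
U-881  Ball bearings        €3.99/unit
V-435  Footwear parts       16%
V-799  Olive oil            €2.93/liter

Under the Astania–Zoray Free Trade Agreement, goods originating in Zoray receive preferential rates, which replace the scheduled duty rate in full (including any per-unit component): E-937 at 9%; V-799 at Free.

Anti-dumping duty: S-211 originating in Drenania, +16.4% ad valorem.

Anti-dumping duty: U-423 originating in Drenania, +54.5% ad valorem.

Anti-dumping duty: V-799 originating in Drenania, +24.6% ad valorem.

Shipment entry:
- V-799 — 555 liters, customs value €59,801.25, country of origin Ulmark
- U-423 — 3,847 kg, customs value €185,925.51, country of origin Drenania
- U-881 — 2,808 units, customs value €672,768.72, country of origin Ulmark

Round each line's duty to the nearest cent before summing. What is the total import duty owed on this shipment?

€127,393.15

Line 1 (V-799, Ulmark, 555 liters, €59,801.25):
Base rate for V-799 is €2.93/liter.
V-799 has an FTA preferential rate, but origin Ulmark is not Zoray; base rate stands.
The additional-duty order on V-799 targets Drenania, not Ulmark; it does not apply.
Duty = 555 × €2.93 = €1,626.15.
Line 2 (U-423, Drenania, 3,847 kg, €185,925.51):
Base rate for U-423 is €3.44/kg.
Additional duty on U-423 from Drenania: +54.5% ad valorem. Applied ad valorem rate = 54.5%.
Duty = €185,925.51 × 54.5% + 3,847 × €3.44 = €114,563.08.
Line 3 (U-881, Ulmark, 2,808 units, €672,768.72):
Base rate for U-881 is €3.99/unit.
Duty = 2,808 × €3.99 = €11,203.92.
Total = €1,626.15 + €114,563.08 + €11,203.92 = €127,393.15.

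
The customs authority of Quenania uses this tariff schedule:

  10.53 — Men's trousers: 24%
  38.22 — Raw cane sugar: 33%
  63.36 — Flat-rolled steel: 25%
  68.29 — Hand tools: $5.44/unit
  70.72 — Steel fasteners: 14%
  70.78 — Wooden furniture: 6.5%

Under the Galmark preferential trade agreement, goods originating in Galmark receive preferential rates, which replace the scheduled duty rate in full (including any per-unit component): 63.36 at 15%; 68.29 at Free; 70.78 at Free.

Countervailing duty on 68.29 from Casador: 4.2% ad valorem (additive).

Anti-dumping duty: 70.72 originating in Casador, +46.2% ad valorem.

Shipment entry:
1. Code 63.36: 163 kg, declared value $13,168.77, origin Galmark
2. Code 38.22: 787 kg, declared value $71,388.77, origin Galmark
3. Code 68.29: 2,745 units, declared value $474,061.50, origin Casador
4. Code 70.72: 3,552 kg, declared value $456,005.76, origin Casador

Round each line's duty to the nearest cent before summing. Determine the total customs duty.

Line 1 (63.36, Galmark, 163 kg, $13,168.77):
Base rate for 63.36 is 25%.
Origin Galmark qualifies under the Quenania–Galmark agreement and 63.36 is covered: preferential rate 15% applies instead.
Duty = $13,168.77 × 15% = $1,975.32.
Line 2 (38.22, Galmark, 787 kg, $71,388.77):
Base rate for 38.22 is 33%.
Origin Galmark is the FTA partner but 38.22 is not on the preference list; base rate stands.
Duty = $71,388.77 × 33% = $23,558.29.
Line 3 (68.29, Casador, 2,745 units, $474,061.50):
Base rate for 68.29 is $5.44/unit.
68.29 has an FTA preferential rate, but origin Casador is not Galmark; base rate stands.
Additional duty on 68.29 from Casador: +4.2% ad valorem. Applied ad valorem rate = 4.2%.
Duty = $474,061.50 × 4.2% + 2,745 × $5.44 = $34,843.38.
Line 4 (70.72, Casador, 3,552 kg, $456,005.76):
Base rate for 70.72 is 14%.
Additional duty on 70.72 from Casador: +46.2%. Applied ad valorem rate: 14% + 46.2% = 60.2%.
Duty = $456,005.76 × 60.2% = $274,515.47.
Total = $1,975.32 + $23,558.29 + $34,843.38 + $274,515.47 = $334,892.46.

$334,892.46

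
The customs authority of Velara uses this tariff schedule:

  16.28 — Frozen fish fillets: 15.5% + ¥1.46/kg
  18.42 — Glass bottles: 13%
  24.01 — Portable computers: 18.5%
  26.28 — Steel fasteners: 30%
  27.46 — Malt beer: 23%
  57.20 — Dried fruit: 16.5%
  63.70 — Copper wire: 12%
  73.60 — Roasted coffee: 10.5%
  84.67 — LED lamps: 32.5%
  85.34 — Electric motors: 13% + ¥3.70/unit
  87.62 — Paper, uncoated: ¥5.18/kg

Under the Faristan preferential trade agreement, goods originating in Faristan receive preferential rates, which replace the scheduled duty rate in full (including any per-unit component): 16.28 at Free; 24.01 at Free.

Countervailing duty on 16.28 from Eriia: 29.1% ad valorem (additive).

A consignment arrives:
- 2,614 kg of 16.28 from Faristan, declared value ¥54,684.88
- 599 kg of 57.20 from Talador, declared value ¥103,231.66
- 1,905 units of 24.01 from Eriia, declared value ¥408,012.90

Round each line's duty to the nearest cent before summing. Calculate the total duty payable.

Line 1 (16.28, Faristan, 2,614 kg, ¥54,684.88):
Base rate for 16.28 is 15.5% + ¥1.46/kg.
Origin Faristan qualifies under the Velara–Faristan agreement and 16.28 is covered: preferential rate Free applies instead.
The additional-duty order on 16.28 targets Eriia, not Faristan; it does not apply.
Duty = ¥54,684.88 × 0% = ¥0.00.
Line 2 (57.20, Talador, 599 kg, ¥103,231.66):
Base rate for 57.20 is 16.5%.
Duty = ¥103,231.66 × 16.5% = ¥17,033.22.
Line 3 (24.01, Eriia, 1,905 units, ¥408,012.90):
Base rate for 24.01 is 18.5%.
24.01 has an FTA preferential rate, but origin Eriia is not Faristan; base rate stands.
Duty = ¥408,012.90 × 18.5% = ¥75,482.39.
Total = ¥0.00 + ¥17,033.22 + ¥75,482.39 = ¥92,515.61.

¥92,515.61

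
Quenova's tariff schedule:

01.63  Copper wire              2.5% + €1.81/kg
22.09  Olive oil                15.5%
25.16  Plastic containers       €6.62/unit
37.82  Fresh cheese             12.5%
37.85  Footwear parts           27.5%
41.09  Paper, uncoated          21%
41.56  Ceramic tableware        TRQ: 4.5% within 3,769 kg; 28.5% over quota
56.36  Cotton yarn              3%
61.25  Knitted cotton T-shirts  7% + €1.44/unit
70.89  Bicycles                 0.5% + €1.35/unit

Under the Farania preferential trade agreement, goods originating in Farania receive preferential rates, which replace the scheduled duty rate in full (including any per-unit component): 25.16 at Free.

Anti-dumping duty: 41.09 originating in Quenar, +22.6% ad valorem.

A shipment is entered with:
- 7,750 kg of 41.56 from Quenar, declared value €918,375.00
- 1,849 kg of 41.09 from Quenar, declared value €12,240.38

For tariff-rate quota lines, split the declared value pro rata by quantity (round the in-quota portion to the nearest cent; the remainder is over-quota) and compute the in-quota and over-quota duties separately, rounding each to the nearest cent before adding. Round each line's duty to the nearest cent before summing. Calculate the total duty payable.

Line 1 (41.56, Quenar, 7,750 kg, €918,375.00):
Code 41.56 is under a tariff-rate quota (threshold 3,769 kg). In-quota: 3,769 kg at 4.5%; over-quota: 3,981 kg at 28.5%.
Pro-rata value split: in-quota = €918,375.00 × 3,769/7,750 = €446,626.50; over-quota = €918,375.00 − €446,626.50 = €471,748.50.
In-quota duty = €446,626.50 × 4.5% = €20,098.19. Over-quota duty = €471,748.50 × 28.5% = €134,448.32.
Line duty = €20,098.19 + €134,448.32 = €154,546.51.
Line 2 (41.09, Quenar, 1,849 kg, €12,240.38):
Base rate for 41.09 is 21%.
Additional duty on 41.09 from Quenar: +22.6%. Applied ad valorem rate: 21% + 22.6% = 43.6%.
Duty = €12,240.38 × 43.6% = €5,336.81.
Total = €154,546.51 + €5,336.81 = €159,883.32.

€159,883.32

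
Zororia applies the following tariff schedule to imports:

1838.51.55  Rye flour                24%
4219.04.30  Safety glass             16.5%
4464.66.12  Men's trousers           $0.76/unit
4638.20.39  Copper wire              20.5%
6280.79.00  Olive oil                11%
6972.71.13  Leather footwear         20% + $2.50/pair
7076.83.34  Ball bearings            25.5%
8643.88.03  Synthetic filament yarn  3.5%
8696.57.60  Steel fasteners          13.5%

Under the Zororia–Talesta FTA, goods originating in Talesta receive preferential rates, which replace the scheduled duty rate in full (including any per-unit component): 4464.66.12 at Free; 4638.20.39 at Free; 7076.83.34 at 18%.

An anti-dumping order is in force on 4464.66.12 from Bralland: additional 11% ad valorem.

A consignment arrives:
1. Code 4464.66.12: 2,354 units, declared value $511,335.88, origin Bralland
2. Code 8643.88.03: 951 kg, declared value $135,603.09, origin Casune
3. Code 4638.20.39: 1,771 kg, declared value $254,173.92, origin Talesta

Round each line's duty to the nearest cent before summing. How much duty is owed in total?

$62,782.10

Line 1 (4464.66.12, Bralland, 2,354 units, $511,335.88):
Base rate for 4464.66.12 is $0.76/unit.
4464.66.12 has an FTA preferential rate, but origin Bralland is not Talesta; base rate stands.
Additional duty on 4464.66.12 from Bralland: +11% ad valorem. Applied ad valorem rate = 11%.
Duty = $511,335.88 × 11% + 2,354 × $0.76 = $58,035.99.
Line 2 (8643.88.03, Casune, 951 kg, $135,603.09):
Base rate for 8643.88.03 is 3.5%.
Duty = $135,603.09 × 3.5% = $4,746.11.
Line 3 (4638.20.39, Talesta, 1,771 kg, $254,173.92):
Base rate for 4638.20.39 is 20.5%.
Origin Talesta qualifies under the Zororia–Talesta agreement and 4638.20.39 is covered: preferential rate Free applies instead.
Duty = $254,173.92 × 0% = $0.00.
Total = $58,035.99 + $4,746.11 + $0.00 = $62,782.10.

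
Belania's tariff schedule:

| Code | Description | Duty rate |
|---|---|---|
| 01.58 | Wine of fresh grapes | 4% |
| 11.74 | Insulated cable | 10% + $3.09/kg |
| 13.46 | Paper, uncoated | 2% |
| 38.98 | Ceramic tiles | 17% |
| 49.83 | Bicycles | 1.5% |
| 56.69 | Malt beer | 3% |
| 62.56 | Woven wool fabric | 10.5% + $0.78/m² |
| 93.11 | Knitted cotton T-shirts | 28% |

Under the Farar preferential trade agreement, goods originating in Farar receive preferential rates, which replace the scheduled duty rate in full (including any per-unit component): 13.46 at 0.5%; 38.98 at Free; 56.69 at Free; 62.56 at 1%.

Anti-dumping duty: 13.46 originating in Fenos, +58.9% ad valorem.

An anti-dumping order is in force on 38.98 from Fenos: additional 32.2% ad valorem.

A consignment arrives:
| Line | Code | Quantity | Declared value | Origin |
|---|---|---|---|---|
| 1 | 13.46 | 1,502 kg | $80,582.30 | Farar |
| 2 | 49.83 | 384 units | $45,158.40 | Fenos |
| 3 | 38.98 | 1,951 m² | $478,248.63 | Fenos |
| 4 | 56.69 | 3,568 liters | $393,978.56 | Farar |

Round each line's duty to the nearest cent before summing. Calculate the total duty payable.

Line 1 (13.46, Farar, 1,502 kg, $80,582.30):
Base rate for 13.46 is 2%.
Origin Farar qualifies under the Belania–Farar agreement and 13.46 is covered: preferential rate 0.5% applies instead.
The additional-duty order on 13.46 targets Fenos, not Farar; it does not apply.
Duty = $80,582.30 × 0.5% = $402.91.
Line 2 (49.83, Fenos, 384 units, $45,158.40):
Base rate for 49.83 is 1.5%.
Duty = $45,158.40 × 1.5% = $677.38.
Line 3 (38.98, Fenos, 1,951 m², $478,248.63):
Base rate for 38.98 is 17%.
38.98 has an FTA preferential rate, but origin Fenos is not Farar; base rate stands.
Additional duty on 38.98 from Fenos: +32.2%. Applied ad valorem rate: 17% + 32.2% = 49.2%.
Duty = $478,248.63 × 49.2% = $235,298.33.
Line 4 (56.69, Farar, 3,568 liters, $393,978.56):
Base rate for 56.69 is 3%.
Origin Farar qualifies under the Belania–Farar agreement and 56.69 is covered: preferential rate Free applies instead.
Duty = $393,978.56 × 0% = $0.00.
Total = $402.91 + $677.38 + $235,298.33 + $0.00 = $236,378.62.

$236,378.62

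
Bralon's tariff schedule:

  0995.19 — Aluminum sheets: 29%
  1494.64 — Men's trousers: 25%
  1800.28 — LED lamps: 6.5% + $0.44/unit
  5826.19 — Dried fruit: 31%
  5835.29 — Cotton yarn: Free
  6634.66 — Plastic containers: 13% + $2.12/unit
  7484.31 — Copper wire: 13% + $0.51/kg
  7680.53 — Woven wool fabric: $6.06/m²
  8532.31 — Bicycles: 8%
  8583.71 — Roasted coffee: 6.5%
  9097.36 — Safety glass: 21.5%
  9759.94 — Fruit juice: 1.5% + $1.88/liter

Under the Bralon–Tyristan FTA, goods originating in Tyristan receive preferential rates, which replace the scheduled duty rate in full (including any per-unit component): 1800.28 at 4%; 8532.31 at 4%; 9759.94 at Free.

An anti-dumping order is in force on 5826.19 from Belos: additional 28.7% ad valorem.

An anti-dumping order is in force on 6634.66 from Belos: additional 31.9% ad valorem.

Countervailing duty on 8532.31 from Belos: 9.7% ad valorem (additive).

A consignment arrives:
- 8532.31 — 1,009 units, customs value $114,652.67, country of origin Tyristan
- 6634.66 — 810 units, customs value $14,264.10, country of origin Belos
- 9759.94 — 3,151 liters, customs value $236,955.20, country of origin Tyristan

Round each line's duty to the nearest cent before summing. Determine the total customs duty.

Line 1 (8532.31, Tyristan, 1,009 units, $114,652.67):
Base rate for 8532.31 is 8%.
Origin Tyristan qualifies under the Bralon–Tyristan agreement and 8532.31 is covered: preferential rate 4% applies instead.
The additional-duty order on 8532.31 targets Belos, not Tyristan; it does not apply.
Duty = $114,652.67 × 4% = $4,586.11.
Line 2 (6634.66, Belos, 810 units, $14,264.10):
Base rate for 6634.66 is 13% + $2.12/unit.
Additional duty on 6634.66 from Belos: +31.9%. Applied ad valorem rate: 13% + 31.9% = 44.9%.
Duty = $14,264.10 × 44.9% + 810 × $2.12 = $8,121.78.
Line 3 (9759.94, Tyristan, 3,151 liters, $236,955.20):
Base rate for 9759.94 is 1.5% + $1.88/liter.
Origin Tyristan qualifies under the Bralon–Tyristan agreement and 9759.94 is covered: preferential rate Free applies instead.
Duty = $236,955.20 × 0% = $0.00.
Total = $4,586.11 + $8,121.78 + $0.00 = $12,707.89.

$12,707.89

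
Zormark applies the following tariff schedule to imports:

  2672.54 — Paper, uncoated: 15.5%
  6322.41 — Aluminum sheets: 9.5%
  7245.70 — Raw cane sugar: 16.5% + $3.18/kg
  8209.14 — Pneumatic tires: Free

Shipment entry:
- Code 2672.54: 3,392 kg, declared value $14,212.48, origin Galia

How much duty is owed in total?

$2,202.93

Line 1 (2672.54, Galia, 3,392 kg, $14,212.48):
Base rate for 2672.54 is 15.5%.
Duty = $14,212.48 × 15.5% = $2,202.93.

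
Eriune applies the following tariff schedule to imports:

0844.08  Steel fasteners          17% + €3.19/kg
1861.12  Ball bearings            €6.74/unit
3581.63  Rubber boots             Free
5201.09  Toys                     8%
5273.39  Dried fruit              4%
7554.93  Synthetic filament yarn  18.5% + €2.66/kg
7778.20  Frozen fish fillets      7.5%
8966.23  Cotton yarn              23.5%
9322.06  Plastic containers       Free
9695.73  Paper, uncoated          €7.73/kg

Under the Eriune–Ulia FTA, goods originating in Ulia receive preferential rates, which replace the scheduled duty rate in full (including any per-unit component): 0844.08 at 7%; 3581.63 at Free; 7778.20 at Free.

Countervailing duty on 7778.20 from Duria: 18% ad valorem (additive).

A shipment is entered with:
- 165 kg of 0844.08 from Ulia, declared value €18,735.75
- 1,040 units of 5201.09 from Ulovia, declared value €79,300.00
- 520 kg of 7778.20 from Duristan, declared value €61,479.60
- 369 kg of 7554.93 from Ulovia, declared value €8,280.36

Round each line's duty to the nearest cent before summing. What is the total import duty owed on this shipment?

Line 1 (0844.08, Ulia, 165 kg, €18,735.75):
Base rate for 0844.08 is 17% + €3.19/kg.
Origin Ulia qualifies under the Eriune–Ulia agreement and 0844.08 is covered: preferential rate 7% applies instead.
Duty = €18,735.75 × 7% = €1,311.50.
Line 2 (5201.09, Ulovia, 1,040 units, €79,300.00):
Base rate for 5201.09 is 8%.
Duty = €79,300.00 × 8% = €6,344.00.
Line 3 (7778.20, Duristan, 520 kg, €61,479.60):
Base rate for 7778.20 is 7.5%.
7778.20 has an FTA preferential rate, but origin Duristan is not Ulia; base rate stands.
The additional-duty order on 7778.20 targets Duria, not Duristan; it does not apply.
Duty = €61,479.60 × 7.5% = €4,610.97.
Line 4 (7554.93, Ulovia, 369 kg, €8,280.36):
Base rate for 7554.93 is 18.5% + €2.66/kg.
Duty = €8,280.36 × 18.5% + 369 × €2.66 = €2,513.41.
Total = €1,311.50 + €6,344.00 + €4,610.97 + €2,513.41 = €14,779.88.

€14,779.88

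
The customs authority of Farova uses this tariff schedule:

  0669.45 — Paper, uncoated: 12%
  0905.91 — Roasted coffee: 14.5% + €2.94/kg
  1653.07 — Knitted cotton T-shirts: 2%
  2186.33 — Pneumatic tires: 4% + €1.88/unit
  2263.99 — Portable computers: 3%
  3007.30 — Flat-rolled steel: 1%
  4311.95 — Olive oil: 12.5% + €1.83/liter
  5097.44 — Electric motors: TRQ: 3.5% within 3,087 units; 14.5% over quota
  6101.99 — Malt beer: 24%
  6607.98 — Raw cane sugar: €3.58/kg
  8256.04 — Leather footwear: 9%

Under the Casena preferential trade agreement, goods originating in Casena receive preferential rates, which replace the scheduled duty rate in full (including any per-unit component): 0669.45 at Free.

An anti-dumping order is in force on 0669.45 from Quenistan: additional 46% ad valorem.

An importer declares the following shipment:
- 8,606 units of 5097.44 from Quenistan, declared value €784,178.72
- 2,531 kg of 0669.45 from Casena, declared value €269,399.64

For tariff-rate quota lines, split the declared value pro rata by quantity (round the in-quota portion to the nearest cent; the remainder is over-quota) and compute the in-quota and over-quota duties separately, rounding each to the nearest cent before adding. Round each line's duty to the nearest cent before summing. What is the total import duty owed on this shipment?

€82,764.30

Line 1 (5097.44, Quenistan, 8,606 units, €784,178.72):
Code 5097.44 is under a tariff-rate quota (threshold 3,087 units). In-quota: 3,087 units at 3.5%; over-quota: 5,519 units at 14.5%.
Pro-rata value split: in-quota = €784,178.72 × 3,087/8,606 = €281,287.44; over-quota = €784,178.72 − €281,287.44 = €502,891.28.
In-quota duty = €281,287.44 × 3.5% = €9,845.06. Over-quota duty = €502,891.28 × 14.5% = €72,919.24.
Line duty = €9,845.06 + €72,919.24 = €82,764.30.
Line 2 (0669.45, Casena, 2,531 kg, €269,399.64):
Base rate for 0669.45 is 12%.
Origin Casena qualifies under the Farova–Casena agreement and 0669.45 is covered: preferential rate Free applies instead.
The additional-duty order on 0669.45 targets Quenistan, not Casena; it does not apply.
Duty = €269,399.64 × 0% = €0.00.
Total = €82,764.30 + €0.00 = €82,764.30.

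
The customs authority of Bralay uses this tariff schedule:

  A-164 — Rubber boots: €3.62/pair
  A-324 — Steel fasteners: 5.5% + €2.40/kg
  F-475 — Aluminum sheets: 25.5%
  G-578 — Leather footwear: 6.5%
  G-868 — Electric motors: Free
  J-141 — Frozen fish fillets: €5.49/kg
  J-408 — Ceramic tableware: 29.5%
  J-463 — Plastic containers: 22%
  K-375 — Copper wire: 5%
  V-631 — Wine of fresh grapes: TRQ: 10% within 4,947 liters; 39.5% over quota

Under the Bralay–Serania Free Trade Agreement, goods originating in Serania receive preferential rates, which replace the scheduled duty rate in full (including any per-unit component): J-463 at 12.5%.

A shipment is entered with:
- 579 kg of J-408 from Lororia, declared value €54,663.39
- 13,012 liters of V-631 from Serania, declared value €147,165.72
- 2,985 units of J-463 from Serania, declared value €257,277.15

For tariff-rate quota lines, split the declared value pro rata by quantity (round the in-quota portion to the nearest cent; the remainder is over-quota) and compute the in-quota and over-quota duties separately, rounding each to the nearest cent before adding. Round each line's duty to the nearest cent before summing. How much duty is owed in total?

€89,910.38

Line 1 (J-408, Lororia, 579 kg, €54,663.39):
Base rate for J-408 is 29.5%.
Duty = €54,663.39 × 29.5% = €16,125.70.
Line 2 (V-631, Serania, 13,012 liters, €147,165.72):
Code V-631 is under a tariff-rate quota (threshold 4,947 liters). In-quota: 4,947 liters at 10%; over-quota: 8,065 liters at 39.5%.
Pro-rata value split: in-quota = €147,165.72 × 4,947/13,012 = €55,950.57; over-quota = €147,165.72 − €55,950.57 = €91,215.15.
In-quota duty = €55,950.57 × 10% = €5,595.06. Over-quota duty = €91,215.15 × 39.5% = €36,029.98.
Line duty = €5,595.06 + €36,029.98 = €41,625.04.
Line 3 (J-463, Serania, 2,985 units, €257,277.15):
Base rate for J-463 is 22%.
Origin Serania qualifies under the Bralay–Serania agreement and J-463 is covered: preferential rate 12.5% applies instead.
Duty = €257,277.15 × 12.5% = €32,159.64.
Total = €16,125.70 + €41,625.04 + €32,159.64 = €89,910.38.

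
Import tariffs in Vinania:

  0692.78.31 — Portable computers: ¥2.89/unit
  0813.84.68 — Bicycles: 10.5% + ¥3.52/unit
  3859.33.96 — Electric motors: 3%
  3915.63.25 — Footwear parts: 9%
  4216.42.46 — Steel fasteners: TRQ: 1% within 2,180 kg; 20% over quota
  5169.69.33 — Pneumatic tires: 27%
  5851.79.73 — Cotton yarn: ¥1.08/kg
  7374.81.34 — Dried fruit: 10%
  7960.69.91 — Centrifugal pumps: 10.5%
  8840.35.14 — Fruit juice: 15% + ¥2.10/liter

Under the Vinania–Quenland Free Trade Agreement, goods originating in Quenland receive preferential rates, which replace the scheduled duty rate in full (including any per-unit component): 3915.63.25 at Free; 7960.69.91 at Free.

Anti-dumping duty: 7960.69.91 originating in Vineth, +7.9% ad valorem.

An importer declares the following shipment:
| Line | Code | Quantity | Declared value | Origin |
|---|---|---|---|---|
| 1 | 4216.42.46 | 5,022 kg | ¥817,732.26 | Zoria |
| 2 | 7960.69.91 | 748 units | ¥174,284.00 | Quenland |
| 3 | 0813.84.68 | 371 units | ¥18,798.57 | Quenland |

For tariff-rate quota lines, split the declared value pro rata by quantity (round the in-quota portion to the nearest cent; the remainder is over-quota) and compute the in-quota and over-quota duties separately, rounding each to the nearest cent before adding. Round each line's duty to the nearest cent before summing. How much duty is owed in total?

¥99,382.03

Line 1 (4216.42.46, Zoria, 5,022 kg, ¥817,732.26):
Code 4216.42.46 is under a tariff-rate quota (threshold 2,180 kg). In-quota: 2,180 kg at 1%; over-quota: 2,842 kg at 20%.
Pro-rata value split: in-quota = ¥817,732.26 × 2,180/5,022 = ¥354,969.40; over-quota = ¥817,732.26 − ¥354,969.40 = ¥462,762.86.
In-quota duty = ¥354,969.40 × 1% = ¥3,549.69. Over-quota duty = ¥462,762.86 × 20% = ¥92,552.57.
Line duty = ¥3,549.69 + ¥92,552.57 = ¥96,102.26.
Line 2 (7960.69.91, Quenland, 748 units, ¥174,284.00):
Base rate for 7960.69.91 is 10.5%.
Origin Quenland qualifies under the Vinania–Quenland agreement and 7960.69.91 is covered: preferential rate Free applies instead.
The additional-duty order on 7960.69.91 targets Vineth, not Quenland; it does not apply.
Duty = ¥174,284.00 × 0% = ¥0.00.
Line 3 (0813.84.68, Quenland, 371 units, ¥18,798.57):
Base rate for 0813.84.68 is 10.5% + ¥3.52/unit.
Origin Quenland is the FTA partner but 0813.84.68 is not on the preference list; base rate stands.
Duty = ¥18,798.57 × 10.5% + 371 × ¥3.52 = ¥3,279.77.
Total = ¥96,102.26 + ¥0.00 + ¥3,279.77 = ¥99,382.03.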